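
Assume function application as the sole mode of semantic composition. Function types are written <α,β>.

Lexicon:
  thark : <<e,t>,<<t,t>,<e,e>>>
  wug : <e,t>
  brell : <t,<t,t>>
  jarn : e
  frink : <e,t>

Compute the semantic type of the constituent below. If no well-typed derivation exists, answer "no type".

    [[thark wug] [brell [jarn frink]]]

[thark wug] — thark of type <<e,t>,<<t,t>,<e,e>>> combines with wug of type <e,t>: type <<t,t>,<e,e>>.
[jarn frink] — frink of type <e,t> combines with jarn of type e: type t.
[brell [jarn frink]] — brell of type <t,<t,t>> combines with [jarn frink] of type t: type <t,t>.
[[thark wug] [brell [jarn frink]]] — [thark wug] of type <<t,t>,<e,e>> combines with [brell [jarn frink]] of type <t,t>: type <e,e>.

<e,e>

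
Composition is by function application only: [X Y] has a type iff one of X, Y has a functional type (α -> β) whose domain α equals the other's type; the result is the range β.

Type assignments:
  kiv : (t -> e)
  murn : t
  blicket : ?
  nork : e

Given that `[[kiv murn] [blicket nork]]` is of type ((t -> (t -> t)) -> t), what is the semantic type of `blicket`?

For [[kiv murn] [blicket nork]] to have type ((t -> (t -> t)) -> t) with [kiv murn] of type e, [blicket nork] must be the function: [blicket nork] : (e -> ((t -> (t -> t)) -> t)).
For [blicket nork] to have type (e -> ((t -> (t -> t)) -> t)) with nork of type e, blicket must be the function: blicket : (e -> (e -> ((t -> (t -> t)) -> t))).

(e -> (e -> ((t -> (t -> t)) -> t)))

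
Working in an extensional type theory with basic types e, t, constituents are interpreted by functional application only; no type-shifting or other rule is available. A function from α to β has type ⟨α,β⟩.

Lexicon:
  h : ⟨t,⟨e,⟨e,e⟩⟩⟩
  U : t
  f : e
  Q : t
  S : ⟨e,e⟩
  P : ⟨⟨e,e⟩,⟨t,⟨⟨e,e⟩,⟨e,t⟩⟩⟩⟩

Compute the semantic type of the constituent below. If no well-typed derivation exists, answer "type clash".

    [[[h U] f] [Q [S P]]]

[h U]: h is ⟨t,⟨e,⟨e,e⟩⟩⟩, U is t; result ⟨e,⟨e,e⟩⟩.
[[h U] f]: [h U] is ⟨e,⟨e,e⟩⟩, f is e; result ⟨e,e⟩.
[S P]: P is ⟨⟨e,e⟩,⟨t,⟨⟨e,e⟩,⟨e,t⟩⟩⟩⟩, S is ⟨e,e⟩; result ⟨t,⟨⟨e,e⟩,⟨e,t⟩⟩⟩.
[Q [S P]]: [S P] is ⟨t,⟨⟨e,e⟩,⟨e,t⟩⟩⟩, Q is t; result ⟨⟨e,e⟩,⟨e,t⟩⟩.
[[[h U] f] [Q [S P]]]: [Q [S P]] is ⟨⟨e,e⟩,⟨e,t⟩⟩, [[h U] f] is ⟨e,e⟩; result ⟨e,t⟩.

⟨e,t⟩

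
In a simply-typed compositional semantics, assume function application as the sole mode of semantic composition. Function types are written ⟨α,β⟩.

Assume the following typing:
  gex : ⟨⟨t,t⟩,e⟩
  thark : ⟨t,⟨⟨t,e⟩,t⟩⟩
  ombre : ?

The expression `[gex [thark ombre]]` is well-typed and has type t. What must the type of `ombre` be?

[gex [thark ombre]] must have type t. The sister gex has type ⟨⟨t,t⟩,e⟩; that is not a function onto t, so [thark ombre] must be the functor, of type ⟨⟨⟨t,t⟩,e⟩,t⟩.
[thark ombre] must have type ⟨⟨⟨t,t⟩,e⟩,t⟩. The sister thark has type ⟨t,⟨⟨t,e⟩,t⟩⟩; that is not a function onto ⟨⟨⟨t,t⟩,e⟩,t⟩, so ombre must be the functor, of type ⟨⟨t,⟨⟨t,e⟩,t⟩⟩,⟨⟨⟨t,t⟩,e⟩,t⟩⟩.

⟨⟨t,⟨⟨t,e⟩,t⟩⟩,⟨⟨⟨t,t⟩,e⟩,t⟩⟩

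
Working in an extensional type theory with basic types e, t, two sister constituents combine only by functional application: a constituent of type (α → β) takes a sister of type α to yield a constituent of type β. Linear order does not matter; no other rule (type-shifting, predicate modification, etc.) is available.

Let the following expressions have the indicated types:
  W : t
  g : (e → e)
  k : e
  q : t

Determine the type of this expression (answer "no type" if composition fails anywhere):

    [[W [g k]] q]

no type

At [g k], g : (e → e) takes k : e, giving e.
At [W [g k]]: neither t nor e can take the other as argument; the node is ill-typed.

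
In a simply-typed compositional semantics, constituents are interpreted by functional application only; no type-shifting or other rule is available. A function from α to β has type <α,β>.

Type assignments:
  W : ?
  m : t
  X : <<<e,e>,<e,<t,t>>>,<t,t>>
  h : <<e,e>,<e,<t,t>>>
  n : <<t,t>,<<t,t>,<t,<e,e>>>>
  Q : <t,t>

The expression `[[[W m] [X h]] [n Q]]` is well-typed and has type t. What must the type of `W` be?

At [[[W m] [X h]] [n Q]] (required: t): [n Q] is <<t,t>,<t,<e,e>>>, which is not a function with range t; hence [[W m] [X h]] is the functor — type <<<t,t>,<t,<e,e>>>,t>.
At [[W m] [X h]] (required: <<<t,t>,<t,<e,e>>>,t>): [X h] is <t,t>, which is not a function with range <<<t,t>,<t,<e,e>>>,t>; hence [W m] is the functor — type <<t,t>,<<<t,t>,<t,<e,e>>>,t>>.
At [W m] (required: <<t,t>,<<<t,t>,<t,<e,e>>>,t>>): m is t, which is not a function with range <<t,t>,<<<t,t>,<t,<e,e>>>,t>>; hence W is the functor — type <t,<<t,t>,<<<t,t>,<t,<e,e>>>,t>>>.

<t,<<t,t>,<<<t,t>,<t,<e,e>>>,t>>>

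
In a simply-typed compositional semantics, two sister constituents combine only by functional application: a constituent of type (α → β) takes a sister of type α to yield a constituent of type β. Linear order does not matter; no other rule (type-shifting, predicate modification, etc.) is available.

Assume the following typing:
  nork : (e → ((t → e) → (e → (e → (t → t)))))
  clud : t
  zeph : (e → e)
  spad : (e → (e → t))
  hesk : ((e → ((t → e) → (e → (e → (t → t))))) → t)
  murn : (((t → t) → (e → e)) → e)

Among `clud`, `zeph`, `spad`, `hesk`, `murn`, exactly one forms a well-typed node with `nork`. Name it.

clud : t — nork needs e; clud needs nothing (atomic); neither fits.
zeph : (e → e) — nork needs e; zeph needs e; neither fits.
spad : (e → (e → t)) — nork needs e; spad needs e; neither fits.
hesk — combines: hesk : ((e → ((t → e) → (e → (e → (t → t))))) → t) takes nork : (e → ((t → e) → (e → (e → (t → t))))) as argument, giving t.
murn : (((t → t) → (e → e)) → e) — nork needs e; murn needs ((t → t) → (e → e)); neither fits.

hesk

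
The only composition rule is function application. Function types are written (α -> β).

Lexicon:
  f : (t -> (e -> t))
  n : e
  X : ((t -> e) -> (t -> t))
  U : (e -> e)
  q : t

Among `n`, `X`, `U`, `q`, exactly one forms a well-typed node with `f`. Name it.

q

n : e — does not combine with f.
X : ((t -> e) -> (t -> t)) — does not combine with f.
U : (e -> e) — does not combine with f.
q — combines: f : (t -> (e -> t)) takes q : t as argument, giving (e -> t).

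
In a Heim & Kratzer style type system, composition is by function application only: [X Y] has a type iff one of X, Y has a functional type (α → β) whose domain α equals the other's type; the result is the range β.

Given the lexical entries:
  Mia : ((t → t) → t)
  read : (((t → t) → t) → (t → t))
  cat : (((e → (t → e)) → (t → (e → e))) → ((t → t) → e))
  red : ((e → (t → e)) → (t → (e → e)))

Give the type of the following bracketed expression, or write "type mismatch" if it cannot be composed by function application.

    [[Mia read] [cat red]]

e

[Mia read] — read of type (((t → t) → t) → (t → t)) combines with Mia of type ((t → t) → t): type (t → t).
[cat red] — cat of type (((e → (t → e)) → (t → (e → e))) → ((t → t) → e)) combines with red of type ((e → (t → e)) → (t → (e → e))): type ((t → t) → e).
[[Mia read] [cat red]] — [cat red] of type ((t → t) → e) combines with [Mia read] of type (t → t): type e.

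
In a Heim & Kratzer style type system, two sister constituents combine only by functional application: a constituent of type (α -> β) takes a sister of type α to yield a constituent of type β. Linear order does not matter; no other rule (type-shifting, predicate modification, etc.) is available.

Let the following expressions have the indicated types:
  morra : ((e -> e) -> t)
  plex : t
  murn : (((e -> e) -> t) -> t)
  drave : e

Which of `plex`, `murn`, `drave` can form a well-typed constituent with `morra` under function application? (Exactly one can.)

murn

plex : t — neither side's domain matches the other.
murn — combines: murn : (((e -> e) -> t) -> t) takes morra : ((e -> e) -> t) as argument, giving t.
drave : e — neither side's domain matches the other.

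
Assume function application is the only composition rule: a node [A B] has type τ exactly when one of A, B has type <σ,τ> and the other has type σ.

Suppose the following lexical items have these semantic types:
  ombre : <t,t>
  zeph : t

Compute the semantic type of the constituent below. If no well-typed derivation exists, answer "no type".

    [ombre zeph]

t

[ombre zeph] — ombre of type <t,t> combines with zeph of type t: type t.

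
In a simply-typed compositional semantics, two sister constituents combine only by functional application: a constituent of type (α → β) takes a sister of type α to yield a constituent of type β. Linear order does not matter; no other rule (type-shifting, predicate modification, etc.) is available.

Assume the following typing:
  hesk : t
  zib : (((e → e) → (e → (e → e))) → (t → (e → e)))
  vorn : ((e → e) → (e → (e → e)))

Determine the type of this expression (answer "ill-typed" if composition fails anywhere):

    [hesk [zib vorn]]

(e → e)

At [zib vorn], zib : (((e → e) → (e → (e → e))) → (t → (e → e))) takes vorn : ((e → e) → (e → (e → e))), giving (t → (e → e)).
At [hesk [zib vorn]], [zib vorn] : (t → (e → e)) takes hesk : t, giving (e → e).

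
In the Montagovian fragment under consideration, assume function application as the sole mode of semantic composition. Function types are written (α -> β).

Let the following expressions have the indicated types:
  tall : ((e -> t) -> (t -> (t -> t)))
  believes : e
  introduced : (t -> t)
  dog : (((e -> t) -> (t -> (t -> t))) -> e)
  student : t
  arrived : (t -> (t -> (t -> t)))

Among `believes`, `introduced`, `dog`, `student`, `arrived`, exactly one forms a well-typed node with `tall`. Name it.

dog

believes : e — no; tall wants (e -> t), and believes wants nothing (atomic).
introduced : (t -> t) — no; tall wants (e -> t), and introduced wants t.
dog — combines: dog : (((e -> t) -> (t -> (t -> t))) -> e) takes tall : ((e -> t) -> (t -> (t -> t))) as argument, giving e.
student : t — no; tall wants (e -> t), and student wants nothing (atomic).
arrived : (t -> (t -> (t -> t))) — no; tall wants (e -> t), and arrived wants t.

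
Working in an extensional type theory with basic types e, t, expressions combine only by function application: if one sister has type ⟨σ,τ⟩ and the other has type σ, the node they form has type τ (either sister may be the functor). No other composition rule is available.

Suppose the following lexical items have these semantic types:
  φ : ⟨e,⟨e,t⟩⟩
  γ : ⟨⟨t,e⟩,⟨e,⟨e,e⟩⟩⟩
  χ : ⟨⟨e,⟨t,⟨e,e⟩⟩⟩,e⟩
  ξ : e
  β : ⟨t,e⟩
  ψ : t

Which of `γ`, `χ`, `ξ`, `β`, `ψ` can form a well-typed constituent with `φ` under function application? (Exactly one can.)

γ : ⟨⟨t,e⟩,⟨e,⟨e,e⟩⟩⟩ — does not combine with φ.
χ : ⟨⟨e,⟨t,⟨e,e⟩⟩⟩,e⟩ — does not combine with φ.
ξ — combines: φ : ⟨e,⟨e,t⟩⟩ takes ξ : e as argument, giving ⟨e,t⟩.
β : ⟨t,e⟩ — does not combine with φ.
ψ : t — does not combine with φ.

ξ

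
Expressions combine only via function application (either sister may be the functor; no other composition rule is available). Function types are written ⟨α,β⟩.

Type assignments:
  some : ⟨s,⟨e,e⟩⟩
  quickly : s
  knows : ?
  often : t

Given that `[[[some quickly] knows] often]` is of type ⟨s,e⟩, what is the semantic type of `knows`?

⟨⟨e,e⟩,⟨t,⟨s,e⟩⟩⟩

At [[[some quickly] knows] often] (required: ⟨s,e⟩): often is t, which is not a function with range ⟨s,e⟩; hence [[some quickly] knows] is the functor — type ⟨t,⟨s,e⟩⟩.
At [[some quickly] knows] (required: ⟨t,⟨s,e⟩⟩): [some quickly] is ⟨e,e⟩, which is not a function with range ⟨t,⟨s,e⟩⟩; hence knows is the functor — type ⟨⟨e,e⟩,⟨t,⟨s,e⟩⟩⟩.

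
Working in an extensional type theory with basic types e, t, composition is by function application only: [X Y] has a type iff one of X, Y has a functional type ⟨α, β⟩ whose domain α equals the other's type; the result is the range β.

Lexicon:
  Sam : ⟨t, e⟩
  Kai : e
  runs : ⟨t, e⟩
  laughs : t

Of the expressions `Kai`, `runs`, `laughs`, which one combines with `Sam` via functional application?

laughs

Kai : e — Sam needs t; Kai needs nothing (atomic); neither fits.
runs : ⟨t, e⟩ — Sam needs t; runs needs t; neither fits.
laughs — combines: Sam : ⟨t, e⟩ takes laughs : t as argument, giving e.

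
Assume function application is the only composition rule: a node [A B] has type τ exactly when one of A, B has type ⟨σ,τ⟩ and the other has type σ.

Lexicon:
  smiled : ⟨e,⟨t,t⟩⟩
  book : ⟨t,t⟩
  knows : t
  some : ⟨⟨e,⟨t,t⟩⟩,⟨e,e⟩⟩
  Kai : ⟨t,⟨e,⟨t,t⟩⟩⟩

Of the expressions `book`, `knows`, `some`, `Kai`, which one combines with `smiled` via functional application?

some

book : ⟨t,t⟩ — smiled needs e; book needs t; neither fits.
knows : t — smiled needs e; knows needs nothing (atomic); neither fits.
some — combines: some : ⟨⟨e,⟨t,t⟩⟩,⟨e,e⟩⟩ takes smiled : ⟨e,⟨t,t⟩⟩ as argument, giving ⟨e,e⟩.
Kai : ⟨t,⟨e,⟨t,t⟩⟩⟩ — smiled needs e; Kai needs t; neither fits.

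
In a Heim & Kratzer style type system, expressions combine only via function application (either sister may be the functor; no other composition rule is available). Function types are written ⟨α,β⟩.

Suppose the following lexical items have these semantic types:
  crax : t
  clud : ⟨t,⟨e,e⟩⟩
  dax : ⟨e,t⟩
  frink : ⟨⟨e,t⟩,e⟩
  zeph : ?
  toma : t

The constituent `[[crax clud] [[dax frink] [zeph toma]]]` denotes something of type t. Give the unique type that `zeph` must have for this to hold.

At [[crax clud] [[dax frink] [zeph toma]]] (required: t): [crax clud] is ⟨e,e⟩, which is not a function with range t; hence [[dax frink] [zeph toma]] is the functor — type ⟨⟨e,e⟩,t⟩.
At [[dax frink] [zeph toma]] (required: ⟨⟨e,e⟩,t⟩): [dax frink] is e, which is not a function with range ⟨⟨e,e⟩,t⟩; hence [zeph toma] is the functor — type ⟨e,⟨⟨e,e⟩,t⟩⟩.
At [zeph toma] (required: ⟨e,⟨⟨e,e⟩,t⟩⟩): toma is t, which is not a function with range ⟨e,⟨⟨e,e⟩,t⟩⟩; hence zeph is the functor — type ⟨t,⟨e,⟨⟨e,e⟩,t⟩⟩⟩.

⟨t,⟨e,⟨⟨e,e⟩,t⟩⟩⟩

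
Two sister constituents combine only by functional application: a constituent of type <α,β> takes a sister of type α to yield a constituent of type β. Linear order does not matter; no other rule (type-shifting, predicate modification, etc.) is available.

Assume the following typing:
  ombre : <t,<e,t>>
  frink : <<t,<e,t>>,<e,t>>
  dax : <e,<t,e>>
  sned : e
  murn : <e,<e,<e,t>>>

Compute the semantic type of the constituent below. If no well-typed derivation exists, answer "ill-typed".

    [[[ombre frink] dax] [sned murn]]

[ombre frink]: frink is <<t,<e,t>>,<e,t>>, ombre is <t,<e,t>>; result <e,t>.
At [[ombre frink] dax]: neither <e,t> nor <e,<t,e>> can take the other as argument; the node is ill-typed.

ill-typed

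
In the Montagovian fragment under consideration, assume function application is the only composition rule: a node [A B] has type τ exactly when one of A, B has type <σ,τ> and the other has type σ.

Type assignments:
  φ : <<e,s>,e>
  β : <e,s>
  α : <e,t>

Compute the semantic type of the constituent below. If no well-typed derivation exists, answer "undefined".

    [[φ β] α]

t

At [φ β], φ : <<e,s>,e> takes β : <e,s>, giving e.
At [[φ β] α], α : <e,t> takes [φ β] : e, giving t.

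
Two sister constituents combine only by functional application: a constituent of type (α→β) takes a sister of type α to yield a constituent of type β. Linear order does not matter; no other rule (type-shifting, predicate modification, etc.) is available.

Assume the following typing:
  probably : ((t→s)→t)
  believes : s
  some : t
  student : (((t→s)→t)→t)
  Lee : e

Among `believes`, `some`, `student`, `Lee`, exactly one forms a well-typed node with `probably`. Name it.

believes : s — probably needs (t→s); believes needs nothing (atomic); neither fits.
some : t — probably needs (t→s); some needs nothing (atomic); neither fits.
student — combines: student : (((t→s)→t)→t) takes probably : ((t→s)→t) as argument, giving t.
Lee : e — probably needs (t→s); Lee needs nothing (atomic); neither fits.

student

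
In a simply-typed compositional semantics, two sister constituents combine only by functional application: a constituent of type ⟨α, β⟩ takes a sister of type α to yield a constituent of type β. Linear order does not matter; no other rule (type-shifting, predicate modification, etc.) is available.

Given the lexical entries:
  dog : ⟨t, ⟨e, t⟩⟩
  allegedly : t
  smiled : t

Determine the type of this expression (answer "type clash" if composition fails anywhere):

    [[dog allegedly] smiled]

type clash

At [dog allegedly], dog : ⟨t, ⟨e, t⟩⟩ takes allegedly : t, giving ⟨e, t⟩.
[[dog allegedly] smiled]: ⟨e, t⟩ and t cannot combine by function application — type clash.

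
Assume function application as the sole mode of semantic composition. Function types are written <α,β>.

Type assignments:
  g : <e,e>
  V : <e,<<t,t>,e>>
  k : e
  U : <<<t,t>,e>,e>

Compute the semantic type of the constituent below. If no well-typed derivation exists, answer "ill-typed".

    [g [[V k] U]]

At [V k], V : <e,<<t,t>,e>> takes k : e, giving <<t,t>,e>.
At [[V k] U], U : <<<t,t>,e>,e> takes [V k] : <<t,t>,e>, giving e.
At [g [[V k] U]], g : <e,e> takes [[V k] U] : e, giving e.

e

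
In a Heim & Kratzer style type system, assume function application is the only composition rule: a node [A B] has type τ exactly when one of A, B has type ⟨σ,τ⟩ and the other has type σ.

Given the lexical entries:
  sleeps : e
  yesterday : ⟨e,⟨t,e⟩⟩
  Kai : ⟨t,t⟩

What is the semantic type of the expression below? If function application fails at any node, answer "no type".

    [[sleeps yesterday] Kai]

no type

[sleeps yesterday]: ⟨e,⟨t,e⟩⟩ applied to e yields ⟨t,e⟩.
[[sleeps yesterday] Kai]: ⟨t,e⟩ and ⟨t,t⟩ cannot combine by function application — type clash.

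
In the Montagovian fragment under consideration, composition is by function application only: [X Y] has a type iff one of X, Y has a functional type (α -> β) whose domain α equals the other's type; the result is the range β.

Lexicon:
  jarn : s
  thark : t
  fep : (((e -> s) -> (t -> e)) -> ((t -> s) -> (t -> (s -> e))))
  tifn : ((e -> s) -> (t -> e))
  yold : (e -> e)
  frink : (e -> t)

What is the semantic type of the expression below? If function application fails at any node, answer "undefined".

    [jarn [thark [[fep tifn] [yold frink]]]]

[fep tifn]: (((e -> s) -> (t -> e)) -> ((t -> s) -> (t -> (s -> e)))) applied to ((e -> s) -> (t -> e)) yields ((t -> s) -> (t -> (s -> e))).
[yold frink]: (e -> e) with (e -> t) — neither is a function whose domain matches the other; composition fails here.

undefined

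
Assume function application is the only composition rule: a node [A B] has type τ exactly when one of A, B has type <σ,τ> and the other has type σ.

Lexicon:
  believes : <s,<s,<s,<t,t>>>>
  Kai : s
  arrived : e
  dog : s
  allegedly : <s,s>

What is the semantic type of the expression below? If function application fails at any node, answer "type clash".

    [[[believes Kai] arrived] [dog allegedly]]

type clash

[believes Kai] — believes of type <s,<s,<s,<t,t>>>> combines with Kai of type s: type <s,<s,<t,t>>>.
[[believes Kai] arrived]: <s,<s,<t,t>>> with e — neither is a function whose domain matches the other; composition fails here.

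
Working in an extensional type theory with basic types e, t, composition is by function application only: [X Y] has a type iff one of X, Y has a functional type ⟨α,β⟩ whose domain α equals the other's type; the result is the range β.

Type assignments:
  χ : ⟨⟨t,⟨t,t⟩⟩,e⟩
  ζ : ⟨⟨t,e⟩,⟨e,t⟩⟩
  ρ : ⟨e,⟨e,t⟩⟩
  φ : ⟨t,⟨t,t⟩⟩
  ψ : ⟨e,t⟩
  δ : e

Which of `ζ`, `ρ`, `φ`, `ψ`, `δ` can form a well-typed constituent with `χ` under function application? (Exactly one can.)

ζ : ⟨⟨t,e⟩,⟨e,t⟩⟩ — neither side's domain matches the other.
ρ : ⟨e,⟨e,t⟩⟩ — neither side's domain matches the other.
φ — combines: χ : ⟨⟨t,⟨t,t⟩⟩,e⟩ takes φ : ⟨t,⟨t,t⟩⟩ as argument, giving e.
ψ : ⟨e,t⟩ — neither side's domain matches the other.
δ : e — neither side's domain matches the other.

φ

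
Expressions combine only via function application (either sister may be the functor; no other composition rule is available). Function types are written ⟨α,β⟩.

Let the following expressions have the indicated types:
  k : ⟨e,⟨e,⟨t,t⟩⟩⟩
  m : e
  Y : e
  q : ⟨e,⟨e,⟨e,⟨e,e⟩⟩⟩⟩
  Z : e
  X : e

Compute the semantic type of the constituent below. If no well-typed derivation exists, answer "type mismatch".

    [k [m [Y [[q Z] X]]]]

[q Z] — q of type ⟨e,⟨e,⟨e,⟨e,e⟩⟩⟩⟩ combines with Z of type e: type ⟨e,⟨e,⟨e,e⟩⟩⟩.
[[q Z] X] — [q Z] of type ⟨e,⟨e,⟨e,e⟩⟩⟩ combines with X of type e: type ⟨e,⟨e,e⟩⟩.
[Y [[q Z] X]] — [[q Z] X] of type ⟨e,⟨e,e⟩⟩ combines with Y of type e: type ⟨e,e⟩.
[m [Y [[q Z] X]]] — [Y [[q Z] X]] of type ⟨e,e⟩ combines with m of type e: type e.
[k [m [Y [[q Z] X]]]] — k of type ⟨e,⟨e,⟨t,t⟩⟩⟩ combines with [m [Y [[q Z] X]]] of type e: type ⟨e,⟨t,t⟩⟩.

⟨e,⟨t,t⟩⟩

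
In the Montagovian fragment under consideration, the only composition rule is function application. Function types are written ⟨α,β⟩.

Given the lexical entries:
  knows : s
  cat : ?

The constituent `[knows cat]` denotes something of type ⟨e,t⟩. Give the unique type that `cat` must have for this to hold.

For [knows cat] to have type ⟨e,t⟩ with knows of type s, cat must be the function: cat : ⟨s,⟨e,t⟩⟩.

⟨s,⟨e,t⟩⟩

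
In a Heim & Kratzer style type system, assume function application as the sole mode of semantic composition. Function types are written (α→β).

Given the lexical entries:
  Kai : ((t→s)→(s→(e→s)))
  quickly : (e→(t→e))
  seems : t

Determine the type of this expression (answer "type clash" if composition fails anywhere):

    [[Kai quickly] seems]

type clash

[Kai quickly]: ((t→s)→(s→(e→s))) with (e→(t→e)) — neither is a function whose domain matches the other; composition fails here.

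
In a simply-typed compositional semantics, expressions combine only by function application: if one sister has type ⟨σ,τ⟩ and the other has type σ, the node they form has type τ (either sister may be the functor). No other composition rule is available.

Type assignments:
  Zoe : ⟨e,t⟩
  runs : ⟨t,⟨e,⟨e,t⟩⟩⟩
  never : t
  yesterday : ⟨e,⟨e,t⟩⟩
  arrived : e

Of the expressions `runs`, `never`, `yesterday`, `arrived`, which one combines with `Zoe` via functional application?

runs : ⟨t,⟨e,⟨e,t⟩⟩⟩ — does not combine with Zoe.
never : t — does not combine with Zoe.
yesterday : ⟨e,⟨e,t⟩⟩ — does not combine with Zoe.
arrived — combines: Zoe : ⟨e,t⟩ takes arrived : e as argument, giving t.

arrived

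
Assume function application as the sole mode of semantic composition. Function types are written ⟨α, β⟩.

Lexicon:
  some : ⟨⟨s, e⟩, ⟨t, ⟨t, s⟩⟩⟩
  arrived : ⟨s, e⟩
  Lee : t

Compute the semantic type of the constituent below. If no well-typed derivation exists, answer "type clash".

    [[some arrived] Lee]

[some arrived]: functor some : ⟨⟨s, e⟩, ⟨t, ⟨t, s⟩⟩⟩, argument arrived : ⟨s, e⟩; result ⟨t, ⟨t, s⟩⟩.
[[some arrived] Lee]: functor [some arrived] : ⟨t, ⟨t, s⟩⟩, argument Lee : t; result ⟨t, s⟩.

⟨t, s⟩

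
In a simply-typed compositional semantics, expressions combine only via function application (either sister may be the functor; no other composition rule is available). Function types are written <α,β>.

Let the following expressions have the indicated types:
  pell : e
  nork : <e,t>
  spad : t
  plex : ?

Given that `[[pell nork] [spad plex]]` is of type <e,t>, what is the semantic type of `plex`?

<t,<t,<e,t>>>

[[pell nork] [spad plex]] must have type <e,t>. The sister [pell nork] has type t; that is not a function onto <e,t>, so [spad plex] must be the functor, of type <t,<e,t>>.
[spad plex] must have type <t,<e,t>>. The sister spad has type t; that is not a function onto <t,<e,t>>, so plex must be the functor, of type <t,<t,<e,t>>>.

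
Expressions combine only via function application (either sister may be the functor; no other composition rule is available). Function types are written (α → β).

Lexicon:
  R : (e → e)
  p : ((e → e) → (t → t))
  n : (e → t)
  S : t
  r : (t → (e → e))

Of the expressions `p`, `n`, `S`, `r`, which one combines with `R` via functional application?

p

p — combines: p : ((e → e) → (t → t)) takes R : (e → e) as argument, giving (t → t).
n : (e → t) — does not combine with R.
S : t — does not combine with R.
r : (t → (e → e)) — does not combine with R.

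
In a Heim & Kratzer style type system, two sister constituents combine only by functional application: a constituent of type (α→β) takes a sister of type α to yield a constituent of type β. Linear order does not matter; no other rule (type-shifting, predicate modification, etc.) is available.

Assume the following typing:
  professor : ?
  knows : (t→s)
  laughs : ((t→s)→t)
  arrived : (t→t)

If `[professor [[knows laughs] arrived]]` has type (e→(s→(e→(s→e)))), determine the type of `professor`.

(t→(e→(s→(e→(s→e)))))

For [professor [[knows laughs] arrived]] to have type (e→(s→(e→(s→e)))) with [[knows laughs] arrived] of type t, professor must be the function: professor : (t→(e→(s→(e→(s→e))))).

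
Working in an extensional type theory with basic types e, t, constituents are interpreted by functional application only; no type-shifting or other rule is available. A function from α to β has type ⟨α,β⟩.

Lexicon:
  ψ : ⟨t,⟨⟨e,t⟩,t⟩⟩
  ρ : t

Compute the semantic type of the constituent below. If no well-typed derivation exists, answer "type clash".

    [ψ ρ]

⟨⟨e,t⟩,t⟩

[ψ ρ]: ψ is ⟨t,⟨⟨e,t⟩,t⟩⟩, ρ is t; result ⟨⟨e,t⟩,t⟩.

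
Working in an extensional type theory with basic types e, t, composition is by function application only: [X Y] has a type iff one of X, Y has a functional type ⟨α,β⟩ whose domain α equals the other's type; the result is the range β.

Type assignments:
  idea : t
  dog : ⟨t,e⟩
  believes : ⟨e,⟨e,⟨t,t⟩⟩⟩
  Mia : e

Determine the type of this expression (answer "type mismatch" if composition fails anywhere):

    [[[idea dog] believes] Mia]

[idea dog]: ⟨t,e⟩ applied to t yields e.
[[idea dog] believes]: ⟨e,⟨e,⟨t,t⟩⟩⟩ applied to e yields ⟨e,⟨t,t⟩⟩.
[[[idea dog] believes] Mia]: ⟨e,⟨t,t⟩⟩ applied to e yields ⟨t,t⟩.

⟨t,t⟩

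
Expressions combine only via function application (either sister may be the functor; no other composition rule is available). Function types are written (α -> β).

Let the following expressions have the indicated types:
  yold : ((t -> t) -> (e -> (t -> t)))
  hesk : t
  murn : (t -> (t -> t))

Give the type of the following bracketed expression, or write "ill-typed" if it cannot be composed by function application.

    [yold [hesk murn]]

At [hesk murn], murn : (t -> (t -> t)) takes hesk : t, giving (t -> t).
At [yold [hesk murn]], yold : ((t -> t) -> (e -> (t -> t))) takes [hesk murn] : (t -> t), giving (e -> (t -> t)).

(e -> (t -> t))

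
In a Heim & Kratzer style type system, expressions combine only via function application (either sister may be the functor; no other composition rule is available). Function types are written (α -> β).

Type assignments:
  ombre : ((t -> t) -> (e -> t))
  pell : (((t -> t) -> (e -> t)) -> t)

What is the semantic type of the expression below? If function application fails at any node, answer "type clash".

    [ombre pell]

t

At [ombre pell], pell : (((t -> t) -> (e -> t)) -> t) takes ombre : ((t -> t) -> (e -> t)), giving t.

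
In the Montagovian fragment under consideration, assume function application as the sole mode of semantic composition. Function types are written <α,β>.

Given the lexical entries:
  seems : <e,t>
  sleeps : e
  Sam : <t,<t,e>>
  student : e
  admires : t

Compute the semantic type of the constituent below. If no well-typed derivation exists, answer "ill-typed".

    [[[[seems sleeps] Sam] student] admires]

At [seems sleeps], seems : <e,t> takes sleeps : e, giving t.
At [[seems sleeps] Sam], Sam : <t,<t,e>> takes [seems sleeps] : t, giving <t,e>.
[[[seems sleeps] Sam] student]: <t,e> and e cannot combine by function application — type clash.

ill-typed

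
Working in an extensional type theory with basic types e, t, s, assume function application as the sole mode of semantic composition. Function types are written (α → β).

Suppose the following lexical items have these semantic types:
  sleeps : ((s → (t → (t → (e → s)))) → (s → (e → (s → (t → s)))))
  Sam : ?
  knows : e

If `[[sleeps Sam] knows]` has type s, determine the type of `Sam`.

(((s → (t → (t → (e → s)))) → (s → (e → (s → (t → s))))) → (e → s))

At [[sleeps Sam] knows] (required: s): knows is e, which is not a function with range s; hence [sleeps Sam] is the functor — type (e → s).
At [sleeps Sam] (required: (e → s)): sleeps is ((s → (t → (t → (e → s)))) → (s → (e → (s → (t → s))))), which is not a function with range (e → s); hence Sam is the functor — type (((s → (t → (t → (e → s)))) → (s → (e → (s → (t → s))))) → (e → s)).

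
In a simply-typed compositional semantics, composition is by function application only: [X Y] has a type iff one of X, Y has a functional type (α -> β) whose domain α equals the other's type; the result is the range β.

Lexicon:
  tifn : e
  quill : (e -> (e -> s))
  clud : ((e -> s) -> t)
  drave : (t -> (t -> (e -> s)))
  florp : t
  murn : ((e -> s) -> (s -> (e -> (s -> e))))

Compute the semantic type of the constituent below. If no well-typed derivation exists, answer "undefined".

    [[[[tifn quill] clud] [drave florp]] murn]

(s -> (e -> (s -> e)))

[tifn quill]: functor quill : (e -> (e -> s)), argument tifn : e; result (e -> s).
[[tifn quill] clud]: functor clud : ((e -> s) -> t), argument [tifn quill] : (e -> s); result t.
[drave florp]: functor drave : (t -> (t -> (e -> s))), argument florp : t; result (t -> (e -> s)).
[[[tifn quill] clud] [drave florp]]: functor [drave florp] : (t -> (e -> s)), argument [[tifn quill] clud] : t; result (e -> s).
[[[[tifn quill] clud] [drave florp]] murn]: functor murn : ((e -> s) -> (s -> (e -> (s -> e)))), argument [[[tifn quill] clud] [drave florp]] : (e -> s); result (s -> (e -> (s -> e))).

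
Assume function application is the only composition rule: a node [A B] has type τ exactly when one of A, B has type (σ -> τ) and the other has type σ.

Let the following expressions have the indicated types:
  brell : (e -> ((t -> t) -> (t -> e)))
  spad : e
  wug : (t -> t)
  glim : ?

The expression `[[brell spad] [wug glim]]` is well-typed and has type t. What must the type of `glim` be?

((t -> t) -> (((t -> t) -> (t -> e)) -> t))

[[brell spad] [wug glim]] is required to be t. [brell spad] : ((t -> t) -> (t -> e)) cannot yield t as functor, so [wug glim] : (((t -> t) -> (t -> e)) -> t).
[wug glim] is required to be (((t -> t) -> (t -> e)) -> t). wug : (t -> t) cannot yield (((t -> t) -> (t -> e)) -> t) as functor, so glim : ((t -> t) -> (((t -> t) -> (t -> e)) -> t)).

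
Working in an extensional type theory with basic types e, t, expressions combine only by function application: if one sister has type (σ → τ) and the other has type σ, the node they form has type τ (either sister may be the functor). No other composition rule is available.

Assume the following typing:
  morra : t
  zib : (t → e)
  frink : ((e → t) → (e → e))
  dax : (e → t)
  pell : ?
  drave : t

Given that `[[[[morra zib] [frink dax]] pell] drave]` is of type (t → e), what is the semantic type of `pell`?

(e → (t → (t → e)))

[[[[morra zib] [frink dax]] pell] drave] must have type (t → e). The sister drave has type t; that is not a function onto (t → e), so [[[morra zib] [frink dax]] pell] must be the functor, of type (t → (t → e)).
[[[morra zib] [frink dax]] pell] must have type (t → (t → e)). The sister [[morra zib] [frink dax]] has type e; that is not a function onto (t → (t → e)), so pell must be the functor, of type (e → (t → (t → e))).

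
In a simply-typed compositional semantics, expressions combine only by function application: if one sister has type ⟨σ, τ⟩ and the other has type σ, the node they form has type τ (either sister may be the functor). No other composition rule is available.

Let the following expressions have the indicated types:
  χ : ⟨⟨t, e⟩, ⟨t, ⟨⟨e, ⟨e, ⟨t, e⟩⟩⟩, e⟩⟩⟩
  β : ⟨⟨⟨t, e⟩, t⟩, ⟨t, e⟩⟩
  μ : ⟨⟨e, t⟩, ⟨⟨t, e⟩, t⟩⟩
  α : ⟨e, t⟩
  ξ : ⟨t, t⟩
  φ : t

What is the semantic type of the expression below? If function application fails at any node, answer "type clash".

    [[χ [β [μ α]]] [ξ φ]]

⟨⟨e, ⟨e, ⟨t, e⟩⟩⟩, e⟩

[μ α]: μ is ⟨⟨e, t⟩, ⟨⟨t, e⟩, t⟩⟩, α is ⟨e, t⟩; result ⟨⟨t, e⟩, t⟩.
[β [μ α]]: β is ⟨⟨⟨t, e⟩, t⟩, ⟨t, e⟩⟩, [μ α] is ⟨⟨t, e⟩, t⟩; result ⟨t, e⟩.
[χ [β [μ α]]]: χ is ⟨⟨t, e⟩, ⟨t, ⟨⟨e, ⟨e, ⟨t, e⟩⟩⟩, e⟩⟩⟩, [β [μ α]] is ⟨t, e⟩; result ⟨t, ⟨⟨e, ⟨e, ⟨t, e⟩⟩⟩, e⟩⟩.
[ξ φ]: ξ is ⟨t, t⟩, φ is t; result t.
[[χ [β [μ α]]] [ξ φ]]: [χ [β [μ α]]] is ⟨t, ⟨⟨e, ⟨e, ⟨t, e⟩⟩⟩, e⟩⟩, [ξ φ] is t; result ⟨⟨e, ⟨e, ⟨t, e⟩⟩⟩, e⟩.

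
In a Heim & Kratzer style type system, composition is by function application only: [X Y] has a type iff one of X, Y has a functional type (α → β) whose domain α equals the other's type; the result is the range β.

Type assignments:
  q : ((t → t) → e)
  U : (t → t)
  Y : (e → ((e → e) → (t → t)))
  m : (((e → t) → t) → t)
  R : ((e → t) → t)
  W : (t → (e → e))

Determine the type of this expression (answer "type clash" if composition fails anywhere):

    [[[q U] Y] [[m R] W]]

(t → t)

[q U]: functor q : ((t → t) → e), argument U : (t → t); result e.
[[q U] Y]: functor Y : (e → ((e → e) → (t → t))), argument [q U] : e; result ((e → e) → (t → t)).
[m R]: functor m : (((e → t) → t) → t), argument R : ((e → t) → t); result t.
[[m R] W]: functor W : (t → (e → e)), argument [m R] : t; result (e → e).
[[[q U] Y] [[m R] W]]: functor [[q U] Y] : ((e → e) → (t → t)), argument [[m R] W] : (e → e); result (t → t).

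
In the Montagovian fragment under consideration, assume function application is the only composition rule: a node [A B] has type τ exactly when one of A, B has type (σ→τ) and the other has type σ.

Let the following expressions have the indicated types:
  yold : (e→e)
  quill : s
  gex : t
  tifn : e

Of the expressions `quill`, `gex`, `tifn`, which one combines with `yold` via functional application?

tifn

quill : s — neither side's domain matches the other.
gex : t — neither side's domain matches the other.
tifn — combines: yold : (e→e) takes tifn : e as argument, giving e.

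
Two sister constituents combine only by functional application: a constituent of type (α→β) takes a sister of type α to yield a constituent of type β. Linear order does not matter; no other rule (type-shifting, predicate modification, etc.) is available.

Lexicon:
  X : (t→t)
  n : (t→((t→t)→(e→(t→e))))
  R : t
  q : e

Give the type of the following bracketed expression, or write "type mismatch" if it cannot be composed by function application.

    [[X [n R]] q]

[n R]: functor n : (t→((t→t)→(e→(t→e)))), argument R : t; result ((t→t)→(e→(t→e))).
[X [n R]]: functor [n R] : ((t→t)→(e→(t→e))), argument X : (t→t); result (e→(t→e)).
[[X [n R]] q]: functor [X [n R]] : (e→(t→e)), argument q : e; result (t→e).

(t→e)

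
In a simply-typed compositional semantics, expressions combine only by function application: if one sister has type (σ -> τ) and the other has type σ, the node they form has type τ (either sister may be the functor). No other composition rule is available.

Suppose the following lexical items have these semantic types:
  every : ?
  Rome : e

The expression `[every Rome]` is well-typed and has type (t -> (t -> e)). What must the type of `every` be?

(e -> (t -> (t -> e)))

For [every Rome] to have type (t -> (t -> e)) with Rome of type e, every must be the function: every : (e -> (t -> (t -> e))).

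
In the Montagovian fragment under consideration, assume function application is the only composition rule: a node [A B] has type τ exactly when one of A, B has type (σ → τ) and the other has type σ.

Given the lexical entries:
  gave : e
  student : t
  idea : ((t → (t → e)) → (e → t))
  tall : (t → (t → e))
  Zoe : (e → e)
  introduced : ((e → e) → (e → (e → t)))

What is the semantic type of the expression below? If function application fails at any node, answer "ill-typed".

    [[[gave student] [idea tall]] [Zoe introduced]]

ill-typed

[gave student]: e and t cannot combine by function application — type clash.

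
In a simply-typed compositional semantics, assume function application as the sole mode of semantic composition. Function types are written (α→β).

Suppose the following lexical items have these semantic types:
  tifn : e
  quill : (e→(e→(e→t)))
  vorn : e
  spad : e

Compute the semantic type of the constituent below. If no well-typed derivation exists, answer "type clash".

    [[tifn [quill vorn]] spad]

[quill vorn]: quill is (e→(e→(e→t))), vorn is e; result (e→(e→t)).
[tifn [quill vorn]]: [quill vorn] is (e→(e→t)), tifn is e; result (e→t).
[[tifn [quill vorn]] spad]: [tifn [quill vorn]] is (e→t), spad is e; result t.

t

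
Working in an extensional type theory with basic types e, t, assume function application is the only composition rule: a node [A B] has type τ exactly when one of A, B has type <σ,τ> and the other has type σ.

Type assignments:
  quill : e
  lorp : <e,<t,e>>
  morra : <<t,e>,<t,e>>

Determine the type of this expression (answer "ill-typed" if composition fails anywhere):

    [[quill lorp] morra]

[quill lorp] — lorp of type <e,<t,e>> combines with quill of type e: type <t,e>.
[[quill lorp] morra] — morra of type <<t,e>,<t,e>> combines with [quill lorp] of type <t,e>: type <t,e>.

<t,e>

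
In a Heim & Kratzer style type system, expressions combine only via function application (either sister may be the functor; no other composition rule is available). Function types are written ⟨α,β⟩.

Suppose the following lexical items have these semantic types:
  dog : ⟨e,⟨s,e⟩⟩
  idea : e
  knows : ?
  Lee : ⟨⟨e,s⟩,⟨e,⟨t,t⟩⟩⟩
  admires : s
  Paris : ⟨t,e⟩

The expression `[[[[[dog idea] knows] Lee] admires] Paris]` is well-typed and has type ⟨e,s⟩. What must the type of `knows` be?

[[[[[dog idea] knows] Lee] admires] Paris] must have type ⟨e,s⟩. The sister Paris has type ⟨t,e⟩; that is not a function onto ⟨e,s⟩, so [[[[dog idea] knows] Lee] admires] must be the functor, of type ⟨⟨t,e⟩,⟨e,s⟩⟩.
[[[[dog idea] knows] Lee] admires] must have type ⟨⟨t,e⟩,⟨e,s⟩⟩. The sister admires has type s; that is not a function onto ⟨⟨t,e⟩,⟨e,s⟩⟩, so [[[dog idea] knows] Lee] must be the functor, of type ⟨s,⟨⟨t,e⟩,⟨e,s⟩⟩⟩.
[[[dog idea] knows] Lee] must have type ⟨s,⟨⟨t,e⟩,⟨e,s⟩⟩⟩. The sister Lee has type ⟨⟨e,s⟩,⟨e,⟨t,t⟩⟩⟩; that is not a function onto ⟨s,⟨⟨t,e⟩,⟨e,s⟩⟩⟩, so [[dog idea] knows] must be the functor, of type ⟨⟨⟨e,s⟩,⟨e,⟨t,t⟩⟩⟩,⟨s,⟨⟨t,e⟩,⟨e,s⟩⟩⟩⟩.
[[dog idea] knows] must have type ⟨⟨⟨e,s⟩,⟨e,⟨t,t⟩⟩⟩,⟨s,⟨⟨t,e⟩,⟨e,s⟩⟩⟩⟩. The sister [dog idea] has type ⟨s,e⟩; that is not a function onto ⟨⟨⟨e,s⟩,⟨e,⟨t,t⟩⟩⟩,⟨s,⟨⟨t,e⟩,⟨e,s⟩⟩⟩⟩, so knows must be the functor, of type ⟨⟨s,e⟩,⟨⟨⟨e,s⟩,⟨e,⟨t,t⟩⟩⟩,⟨s,⟨⟨t,e⟩,⟨e,s⟩⟩⟩⟩⟩.

⟨⟨s,e⟩,⟨⟨⟨e,s⟩,⟨e,⟨t,t⟩⟩⟩,⟨s,⟨⟨t,e⟩,⟨e,s⟩⟩⟩⟩⟩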